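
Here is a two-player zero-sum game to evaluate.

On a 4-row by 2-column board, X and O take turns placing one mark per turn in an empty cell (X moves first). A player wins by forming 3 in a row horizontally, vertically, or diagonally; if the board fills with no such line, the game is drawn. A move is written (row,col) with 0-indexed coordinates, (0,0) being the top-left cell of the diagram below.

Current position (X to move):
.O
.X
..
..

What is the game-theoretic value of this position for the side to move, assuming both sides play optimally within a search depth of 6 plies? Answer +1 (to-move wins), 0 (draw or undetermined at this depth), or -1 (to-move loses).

value(.O/.X/../.., X) = 0

p1 X@[.O/.X/../..]: (0,0)[XO/.X/../..]+0* (1,0)[.O/XX/../..]+0 (2,0)[.O/.X/X./..]+0 (2,1)[.O/.X/.X/..]+0 (3,0)[.O/.X/../X.]+0 (3,1)[.O/.X/../.X]+0
p2 O@[XO/.X/../..]: (1,0)[XO/OX/../..]+0* (2,0)[XO/.X/O./..]+0 (2,1)[XO/.X/.O/..]+0 (3,0)[XO/.X/../O.]+0 (3,1)[XO/.X/../.O]+0
p3 X@[XO/OX/../..]: (2,0)[XO/OX/X./..]+0* (2,1)[XO/OX/.X/..]+0 (3,0)[XO/OX/../X.]+0 (3,1)[XO/OX/../.X]+0
p4 O@[XO/OX/X./..]: (2,1)[XO/OX/XO/..]+0* (3,0)[XO/OX/X./O.]+0 (3,1)[XO/OX/X./.O]+0
p5 X@[XO/OX/XO/..]: (3,0)[XO/OX/XO/X.]+0* (3,1)[XO/OX/XO/.X]+0
p6 O@[XO/OX/XO/X.]: (3,1)[XO/OX/XO/XO]+0*
p7 X@[XO/OX/XO/XO] terminal +0; root [.O/.X/../..] d6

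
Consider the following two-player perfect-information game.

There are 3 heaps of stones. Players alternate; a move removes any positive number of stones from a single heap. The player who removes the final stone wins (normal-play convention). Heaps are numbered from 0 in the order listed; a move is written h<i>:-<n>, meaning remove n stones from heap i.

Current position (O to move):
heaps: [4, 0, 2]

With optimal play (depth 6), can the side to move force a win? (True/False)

p1 O@[(4,0,2)]: h0:-1[(3,0,2)]-1 h0:-2[(2,0,2)]+1* h0:-3[(1,0,2)]-1 h0:-4[(0,0,2)]-1 h2:-1[(4,0,1)]-1 h2:-2[(4,0,0)]-1
p2 X@[(2,0,2)]: h0:-1[(1,0,2)]-1* h0:-2[(0,0,2)]-1 h2:-1[(2,0,1)]-1 h2:-2[(2,0,0)]-1
p3 O@[(1,0,2)]: h0:-1[(0,0,2)]-1 h2:-1[(1,0,1)]+1* h2:-2[(1,0,0)]-1
p4 X@[(1,0,1)]: h0:-1[(0,0,1)]-1* h2:-1[(1,0,0)]-1
p5 O@[(0,0,1)]: h2:-1[(0,0,0)]+1*
p6 X@[(0,0,0)] terminal -1; root [(4,0,2)] d6

O winning at [(4,0,2)]: True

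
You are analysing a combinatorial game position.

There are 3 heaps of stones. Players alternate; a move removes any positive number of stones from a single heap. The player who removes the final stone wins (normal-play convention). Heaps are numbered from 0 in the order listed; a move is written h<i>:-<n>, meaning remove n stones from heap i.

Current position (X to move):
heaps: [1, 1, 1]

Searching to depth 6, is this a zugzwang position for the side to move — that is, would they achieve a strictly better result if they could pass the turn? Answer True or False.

zugzwang((1,1,1), X) = False

[(1,1,1)] X move#1: h0:-1:+1/(0,1,1)*, h1:-1:+1/(1,0,1), h2:-1:+1/(1,1,0)
[(0,1,1)] O move#2: h1:-1:-1/(0,0,1)*, h2:-1:-1/(0,1,0)
[(0,0,1)] X move#3: h2:-1:+1/(0,0,0)*
[(0,0,0)] end (terminal -1, O#4); searched (1,1,1) to 6
suppose X passes — search the same position with O to move:
pass> [(1,1,1)] O move#1: h0:-1:+1/(0,1,1)*, h1:-1:+1/(1,0,1), h2:-1:+1/(1,1,0)
pass> [(0,1,1)] X move#2: h1:-1:-1/(0,0,1)*, h2:-1:-1/(0,1,0)
pass> [(0,0,1)] O move#3: h2:-1:+1/(0,0,0)*
pass> [(0,0,0)] end (terminal -1, X#4); searched (1,1,1) to 6
for X: play +1, pass -1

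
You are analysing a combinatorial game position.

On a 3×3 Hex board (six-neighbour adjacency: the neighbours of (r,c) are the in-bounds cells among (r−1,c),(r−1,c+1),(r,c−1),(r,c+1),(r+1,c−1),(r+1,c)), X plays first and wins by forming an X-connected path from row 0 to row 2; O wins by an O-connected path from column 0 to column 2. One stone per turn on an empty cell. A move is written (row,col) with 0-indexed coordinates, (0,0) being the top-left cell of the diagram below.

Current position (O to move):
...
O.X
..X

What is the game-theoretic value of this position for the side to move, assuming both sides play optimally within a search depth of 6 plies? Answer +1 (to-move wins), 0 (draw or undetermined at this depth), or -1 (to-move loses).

value(.../O.X/..X, O) = +1

[.../O.X/..X] O move#1: (0,0):-1/O../O.X/..X, (0,1):-1/.O./O.X/..X, (0,2):+1/..O/O.X/..X*, (1,1):-1/.../OOX/..X, (2,0):-1/.../O.X/O.X, (2,1):-1/.../O.X/.OX
[..O/O.X/..X] X move#2: (0,0):-1/X.O/O.X/..X*, (0,1):-1/.XO/O.X/..X, (1,1):-1/..O/OXX/..X, (2,0):-1/..O/O.X/X.X, (2,1):-1/..O/O.X/.XX
[X.O/O.X/..X] O move#3: (0,1):+1/XOO/O.X/..X*, (1,1):+1/X.O/OOX/..X, (2,0):+1/X.O/O.X/O.X, (2,1):+1/X.O/O.X/.OX
[XOO/O.X/..X] end (terminal -1, X#4); searched .../O.X/..X to 6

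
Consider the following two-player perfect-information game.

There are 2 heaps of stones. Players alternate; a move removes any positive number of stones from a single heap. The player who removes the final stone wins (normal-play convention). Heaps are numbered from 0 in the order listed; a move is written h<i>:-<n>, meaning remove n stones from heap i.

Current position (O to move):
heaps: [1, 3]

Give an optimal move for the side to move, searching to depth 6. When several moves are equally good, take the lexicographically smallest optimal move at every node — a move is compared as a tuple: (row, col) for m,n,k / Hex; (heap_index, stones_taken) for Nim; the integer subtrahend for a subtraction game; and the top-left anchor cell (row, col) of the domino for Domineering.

O's best at [(1,3)]: h1:-2

[(1,3)] O move#1: h0:-1:-1/(0,3), h1:-1:-1/(1,2), h1:-2:+1/(1,1)*, h1:-3:-1/(1,0)
[(1,1)] X move#2: h0:-1:-1/(0,1)*, h1:-1:-1/(1,0)
[(0,1)] O move#3: h1:-1:+1/(0,0)*
[(0,0)] end (terminal -1, X#4); searched (1,3) to 6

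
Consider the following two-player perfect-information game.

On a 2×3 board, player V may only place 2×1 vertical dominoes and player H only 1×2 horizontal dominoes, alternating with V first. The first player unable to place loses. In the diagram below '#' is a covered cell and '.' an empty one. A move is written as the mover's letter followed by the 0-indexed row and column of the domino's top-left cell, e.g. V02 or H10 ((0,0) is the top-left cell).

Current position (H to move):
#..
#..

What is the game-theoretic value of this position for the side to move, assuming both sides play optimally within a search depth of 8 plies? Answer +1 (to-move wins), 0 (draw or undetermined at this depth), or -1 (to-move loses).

ply 1, H at #../#.. | H01=+1→###/#..*; H11=+1→#../###
ply 2: ###/#.. is terminal -1 (V); from #../#.. depth 8

value(#../#.., H) = +1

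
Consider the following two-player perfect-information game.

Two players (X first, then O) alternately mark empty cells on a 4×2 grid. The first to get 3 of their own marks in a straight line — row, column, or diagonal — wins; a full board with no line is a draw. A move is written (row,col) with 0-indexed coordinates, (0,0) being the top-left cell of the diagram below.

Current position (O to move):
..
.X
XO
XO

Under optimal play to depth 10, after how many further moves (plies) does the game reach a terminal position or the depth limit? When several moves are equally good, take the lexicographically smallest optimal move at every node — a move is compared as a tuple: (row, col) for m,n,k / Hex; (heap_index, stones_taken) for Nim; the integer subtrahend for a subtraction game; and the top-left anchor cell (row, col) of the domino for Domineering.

ply 1, O at ../.X/XO/XO | (0,0)=-1→O./.X/XO/XO; (0,1)=-1→.O/.X/XO/XO; (1,0)=+0→../OX/XO/XO*
ply 2, X at ../OX/XO/XO | (0,0)=+0→X./OX/XO/XO*; (0,1)=+0→.X/OX/XO/XO
ply 3, O at X./OX/XO/XO | (0,1)=+0→XO/OX/XO/XO*
ply 4: XO/OX/XO/XO is terminal +0 (X); from ../.X/XO/XO depth 10

PV length from [../.X/XO/XO]: 3 plies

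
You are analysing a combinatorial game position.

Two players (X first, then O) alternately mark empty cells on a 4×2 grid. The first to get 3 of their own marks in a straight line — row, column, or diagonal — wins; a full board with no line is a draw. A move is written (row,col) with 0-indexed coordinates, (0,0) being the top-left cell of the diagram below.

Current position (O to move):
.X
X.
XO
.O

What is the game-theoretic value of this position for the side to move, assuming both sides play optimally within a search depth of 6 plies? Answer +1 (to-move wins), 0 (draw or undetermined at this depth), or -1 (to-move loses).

p1 O@[.X/X./XO/.O]: (0,0)[OX/X./XO/.O]-1 (1,1)[.X/XO/XO/.O]+1* (3,0)[.X/X./XO/OO]-1
p2 X@[.X/XO/XO/.O] terminal -1; root [.X/X./XO/.O] d6

value(.X/X./XO/.O, O) = +1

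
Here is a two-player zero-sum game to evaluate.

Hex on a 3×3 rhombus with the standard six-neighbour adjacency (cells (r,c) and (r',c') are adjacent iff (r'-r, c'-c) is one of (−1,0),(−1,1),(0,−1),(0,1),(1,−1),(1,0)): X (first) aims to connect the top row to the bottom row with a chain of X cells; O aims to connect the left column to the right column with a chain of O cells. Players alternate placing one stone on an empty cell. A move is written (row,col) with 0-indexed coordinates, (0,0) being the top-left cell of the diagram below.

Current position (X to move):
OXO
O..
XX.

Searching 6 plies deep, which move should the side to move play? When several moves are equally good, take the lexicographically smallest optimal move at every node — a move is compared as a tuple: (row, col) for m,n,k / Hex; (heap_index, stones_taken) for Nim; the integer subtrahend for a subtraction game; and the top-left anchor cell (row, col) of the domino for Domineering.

X's best at [OXO/O../XX.]: (1,1)

p1 X@[OXO/O../XX.]: (1,1)[OXO/OX./XX.]+1* (1,2)[OXO/O.X/XX.]-1 (2,2)[OXO/O../XXX]-1
p2 O@[OXO/OX./XX.] terminal -1; root [OXO/O../XX.] d6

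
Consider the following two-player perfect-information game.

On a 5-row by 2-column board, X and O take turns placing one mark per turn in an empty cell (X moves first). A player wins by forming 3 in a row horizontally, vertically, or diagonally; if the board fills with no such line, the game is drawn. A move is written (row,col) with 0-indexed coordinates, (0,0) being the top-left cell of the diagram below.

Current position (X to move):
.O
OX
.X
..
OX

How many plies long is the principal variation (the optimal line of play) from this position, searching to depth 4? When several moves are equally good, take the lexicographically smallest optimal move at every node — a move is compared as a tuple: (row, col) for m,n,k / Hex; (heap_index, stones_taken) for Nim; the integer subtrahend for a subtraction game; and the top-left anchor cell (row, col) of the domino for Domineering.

PV length from [.O/OX/.X/../OX]: 1 ply

p1 X@[.O/OX/.X/../OX]: (0,0)[XO/OX/.X/../OX]+0 (2,0)[.O/OX/XX/../OX]+0 (3,0)[.O/OX/.X/X./OX]+0 (3,1)[.O/OX/.X/.X/OX]+1*
p2 O@[.O/OX/.X/.X/OX] terminal -1; root [.O/OX/.X/../OX] d4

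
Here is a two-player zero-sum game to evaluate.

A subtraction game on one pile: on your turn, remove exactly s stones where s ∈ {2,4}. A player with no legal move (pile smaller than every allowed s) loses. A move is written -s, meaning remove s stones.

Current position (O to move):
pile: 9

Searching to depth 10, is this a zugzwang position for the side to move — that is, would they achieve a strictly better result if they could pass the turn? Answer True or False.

ply 1, O at 9 | -2=+1→7*; -4=-1→5
ply 2, X at 7 | -2=-1→5*; -4=-1→3
ply 3, O at 5 | -2=-1→3; -4=+1→1*
ply 4: 1 is terminal -1 (X); from 9 depth 10
suppose O passes — search the same position with X to move:
pass> ply 1, X at 9 | -2=+1→7*; -4=-1→5
pass> ply 2, O at 7 | -2=-1→5*; -4=-1→3
pass> ply 3, X at 5 | -2=-1→3; -4=+1→1*
pass> ply 4: 1 is terminal -1 (O); from 9 depth 10
for O: play +1, pass -1

zugzwang(9, O) = False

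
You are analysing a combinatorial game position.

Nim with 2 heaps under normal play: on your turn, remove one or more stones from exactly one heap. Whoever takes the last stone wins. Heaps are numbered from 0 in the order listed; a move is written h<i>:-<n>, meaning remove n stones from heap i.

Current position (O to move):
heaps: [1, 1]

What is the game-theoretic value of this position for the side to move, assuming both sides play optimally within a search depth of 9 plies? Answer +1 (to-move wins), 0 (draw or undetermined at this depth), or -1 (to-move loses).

[(1,1)] O move#1: h0:-1:-1/(0,1)*, h1:-1:-1/(1,0)
[(0,1)] X move#2: h1:-1:+1/(0,0)*
[(0,0)] end (terminal -1, O#3); searched (1,1) to 9

value((1,1), O) = -1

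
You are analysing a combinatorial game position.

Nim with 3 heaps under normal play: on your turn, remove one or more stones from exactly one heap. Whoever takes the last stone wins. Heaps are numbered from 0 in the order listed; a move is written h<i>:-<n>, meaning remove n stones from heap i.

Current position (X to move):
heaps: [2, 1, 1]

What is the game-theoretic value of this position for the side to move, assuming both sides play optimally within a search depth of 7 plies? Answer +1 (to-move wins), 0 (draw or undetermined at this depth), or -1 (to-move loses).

value((2,1,1), X) = +1

[(2,1,1)] X move#1: h0:-1:-1/(1,1,1), h0:-2:+1/(0,1,1)*, h1:-1:-1/(2,0,1), h2:-1:-1/(2,1,0)
[(0,1,1)] O move#2: h1:-1:-1/(0,0,1)*, h2:-1:-1/(0,1,0)
[(0,0,1)] X move#3: h2:-1:+1/(0,0,0)*
[(0,0,0)] end (terminal -1, O#4); searched (2,1,1) to 7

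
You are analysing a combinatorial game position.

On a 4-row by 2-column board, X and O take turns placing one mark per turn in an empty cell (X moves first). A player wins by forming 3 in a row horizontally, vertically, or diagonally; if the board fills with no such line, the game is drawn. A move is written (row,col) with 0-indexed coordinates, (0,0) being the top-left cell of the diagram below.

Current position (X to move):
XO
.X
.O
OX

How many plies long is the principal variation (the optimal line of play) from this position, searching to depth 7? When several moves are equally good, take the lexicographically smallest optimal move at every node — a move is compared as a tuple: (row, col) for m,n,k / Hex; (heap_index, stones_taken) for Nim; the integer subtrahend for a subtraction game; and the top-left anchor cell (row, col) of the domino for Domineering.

PV length from [XO/.X/.O/OX]: 2 plies

ply 1, X at XO/.X/.O/OX | (1,0)=+0→XO/XX/.O/OX*; (2,0)=+0→XO/.X/XO/OX
ply 2, O at XO/XX/.O/OX | (2,0)=+0→XO/XX/OO/OX*
ply 3: XO/XX/OO/OX is terminal +0 (X); from XO/.X/.O/OX depth 7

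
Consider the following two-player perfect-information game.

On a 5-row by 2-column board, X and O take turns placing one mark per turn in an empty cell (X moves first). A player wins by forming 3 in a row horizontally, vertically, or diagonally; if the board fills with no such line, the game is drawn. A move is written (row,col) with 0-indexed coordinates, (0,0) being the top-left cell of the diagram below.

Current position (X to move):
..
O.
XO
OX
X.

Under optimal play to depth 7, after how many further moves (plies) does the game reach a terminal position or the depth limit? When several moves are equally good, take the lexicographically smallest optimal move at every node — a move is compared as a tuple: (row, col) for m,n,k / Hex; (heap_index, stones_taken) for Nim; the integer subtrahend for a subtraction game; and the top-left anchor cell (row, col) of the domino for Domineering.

[../O./XO/OX/X.] X move#1: (0,0):+0/X./O./XO/OX/X.*, (0,1):+0/.X/O./XO/OX/X., (1,1):+0/../OX/XO/OX/X., (4,1):+0/../O./XO/OX/XX
[X./O./XO/OX/X.] O move#2: (0,1):+0/XO/O./XO/OX/X.*, (1,1):+0/X./OO/XO/OX/X., (4,1):+0/X./O./XO/OX/XO
[XO/O./XO/OX/X.] X move#3: (1,1):+0/XO/OX/XO/OX/X.*, (4,1):-1/XO/O./XO/OX/XX
[XO/OX/XO/OX/X.] O move#4: (4,1):+0/XO/OX/XO/OX/XO*
[XO/OX/XO/OX/XO] end (terminal +0, X#5); searched ../O./XO/OX/X. to 7

PV length from [../O./XO/OX/X.]: 4 plies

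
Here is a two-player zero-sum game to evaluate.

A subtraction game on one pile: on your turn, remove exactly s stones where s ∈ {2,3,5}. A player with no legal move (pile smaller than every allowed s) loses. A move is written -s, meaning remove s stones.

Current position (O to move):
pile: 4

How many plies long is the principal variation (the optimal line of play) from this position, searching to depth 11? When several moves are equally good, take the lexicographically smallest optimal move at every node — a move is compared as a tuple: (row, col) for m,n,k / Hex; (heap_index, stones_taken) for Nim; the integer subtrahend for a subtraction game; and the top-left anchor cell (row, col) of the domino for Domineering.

PV length from [4]: 1 ply

[4] O move#1: -2:-1/2, -3:+1/1*
[1] end (terminal -1, X#2); searched 4 to 11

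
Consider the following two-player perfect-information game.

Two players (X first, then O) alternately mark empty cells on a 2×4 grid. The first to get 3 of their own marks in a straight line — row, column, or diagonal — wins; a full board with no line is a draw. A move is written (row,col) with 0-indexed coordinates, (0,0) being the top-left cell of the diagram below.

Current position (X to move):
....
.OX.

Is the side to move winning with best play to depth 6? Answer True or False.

X winning at [..../.OX.]: False

[..../.OX.] X move#1: (0,0):+0/X.../.OX.*, (0,1):+0/.X../.OX., (0,2):+0/..X./.OX., (0,3):+0/...X/.OX., (1,0):+0/..../XOX., (1,3):+0/..../.OXX
[X.../.OX.] O move#2: (0,1):+0/XO../.OX.*, (0,2):+0/X.O./.OX., (0,3):+0/X..O/.OX., (1,0):+0/X.../OOX., (1,3):+0/X.../.OXO
[XO../.OX.] X move#3: (0,2):+0/XOX./.OX.*, (0,3):+0/XO.X/.OX., (1,0):+0/XO../XOX., (1,3):+0/XO../.OXX
[XOX./.OX.] O move#4: (0,3):+0/XOXO/.OX.*, (1,0):+0/XOX./OOX., (1,3):+0/XOX./.OXO
[XOXO/.OX.] X move#5: (1,0):+0/XOXO/XOX.*, (1,3):+0/XOXO/.OXX
[XOXO/XOX.] O move#6: (1,3):+0/XOXO/XOXO*
[XOXO/XOXO] end (terminal +0, X#7); searched ..../.OX. to 6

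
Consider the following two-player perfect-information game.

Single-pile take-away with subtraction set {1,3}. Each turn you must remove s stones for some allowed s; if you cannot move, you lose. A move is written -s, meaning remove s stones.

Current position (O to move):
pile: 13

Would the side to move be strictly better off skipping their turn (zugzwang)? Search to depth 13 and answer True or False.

[13] O move#1: -1:+1/12*, -3:+1/10
[12] X move#2: -1:-1/11*, -3:-1/9
[11] O move#3: -1:+1/10*, -3:+1/8
[10] X move#4: -1:-1/9*, -3:-1/7
[9] O move#5: -1:+1/8*, -3:+1/6
[8] X move#6: -1:-1/7*, -3:-1/5
[7] O move#7: -1:+1/6*, -3:+1/4
[6] X move#8: -1:-1/5*, -3:-1/3
[5] O move#9: -1:+1/4*, -3:+1/2
[4] X move#10: -1:-1/3*, -3:-1/1
[3] O move#11: -1:+1/2*, -3:+1/0
[2] X move#12: -1:-1/1*
[1] O move#13: -1:+1/0*
[0] end (terminal -1, X#14); searched 13 to 13
suppose O passes — search the same position with X to move:
pass> [13] X move#1: -1:+1/12*, -3:+1/10
pass> [12] O move#2: -1:-1/11*, -3:-1/9
pass> [11] X move#3: -1:+1/10*, -3:+1/8
pass> [10] O move#4: -1:-1/9*, -3:-1/7
pass> [9] X move#5: -1:+1/8*, -3:+1/6
pass> [8] O move#6: -1:-1/7*, -3:-1/5
pass> [7] X move#7: -1:+1/6*, -3:+1/4
pass> [6] O move#8: -1:-1/5*, -3:-1/3
pass> [5] X move#9: -1:+1/4*, -3:+1/2
pass> [4] O move#10: -1:-1/3*, -3:-1/1
pass> [3] X move#11: -1:+1/2*, -3:+1/0
pass> [2] O move#12: -1:-1/1*
pass> [1] X move#13: -1:+1/0*
pass> [0] end (terminal -1, O#14); searched 13 to 13
for O: play +1, pass -1

zugzwang(13, O) = False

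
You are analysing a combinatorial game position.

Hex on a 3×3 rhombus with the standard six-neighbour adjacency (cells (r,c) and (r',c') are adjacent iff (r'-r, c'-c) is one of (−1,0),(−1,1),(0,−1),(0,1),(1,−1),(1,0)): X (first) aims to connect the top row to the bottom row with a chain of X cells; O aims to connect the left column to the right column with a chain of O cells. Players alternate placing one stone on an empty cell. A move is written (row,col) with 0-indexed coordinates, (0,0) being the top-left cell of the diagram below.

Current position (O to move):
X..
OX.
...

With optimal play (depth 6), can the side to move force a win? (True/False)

ply 1, O at X../OX./... | (0,1)=-1→XO./OX./...*; (0,2)=-1→X.O/OX./...; (1,2)=-1→X../OXO/...; (2,0)=-1→X../OX./O..; (2,1)=-1→X../OX./.O.; (2,2)=-1→X../OX./..O
ply 2, X at XO./OX./... | (0,2)=+1→XOX/OX./...*; (1,2)=-1→XO./OXX/...; (2,0)=-1→XO./OX./X..; (2,1)=-1→XO./OX./.X.; (2,2)=-1→XO./OX./..X
ply 3, O at XOX/OX./... | (1,2)=-1→XOX/OXO/...*; (2,0)=-1→XOX/OX./O..; (2,1)=-1→XOX/OX./.O.; (2,2)=-1→XOX/OX./..O
ply 4, X at XOX/OXO/... | (2,0)=+1→XOX/OXO/X..*; (2,1)=+1→XOX/OXO/.X.; (2,2)=+1→XOX/OXO/..X
ply 5: XOX/OXO/X.. is terminal -1 (O); from X../OX./... depth 6

O winning at [X../OX./...]: False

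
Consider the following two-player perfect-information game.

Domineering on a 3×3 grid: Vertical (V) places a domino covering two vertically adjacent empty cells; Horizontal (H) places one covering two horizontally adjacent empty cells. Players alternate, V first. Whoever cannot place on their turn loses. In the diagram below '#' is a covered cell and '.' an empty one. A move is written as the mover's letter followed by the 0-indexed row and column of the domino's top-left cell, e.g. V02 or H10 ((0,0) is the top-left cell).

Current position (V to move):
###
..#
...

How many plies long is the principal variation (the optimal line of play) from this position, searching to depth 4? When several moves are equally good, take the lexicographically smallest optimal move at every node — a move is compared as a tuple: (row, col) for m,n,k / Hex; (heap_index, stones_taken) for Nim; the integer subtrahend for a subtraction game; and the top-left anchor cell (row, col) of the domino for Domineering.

p1 V@[###/..#/...]: V10[###/#.#/#..]-1 V11[###/.##/.#.]+1*
p2 H@[###/.##/.#.] terminal -1; root [###/..#/...] d4

PV length from [###/..#/...]: 1 ply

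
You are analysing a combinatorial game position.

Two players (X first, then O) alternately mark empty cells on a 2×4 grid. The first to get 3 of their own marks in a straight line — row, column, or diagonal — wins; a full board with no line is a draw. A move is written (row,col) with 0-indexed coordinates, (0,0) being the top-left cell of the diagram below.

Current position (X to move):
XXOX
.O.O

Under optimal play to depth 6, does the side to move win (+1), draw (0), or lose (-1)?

value(XXOX/.O.O, X) = 0

[XXOX/.O.O] X move#1: (1,0):-1/XXOX/XO.O, (1,2):+0/XXOX/.OXO*
[XXOX/.OXO] O move#2: (1,0):+0/XXOX/OOXO*
[XXOX/OOXO] end (terminal +0, X#3); searched XXOX/.O.O to 6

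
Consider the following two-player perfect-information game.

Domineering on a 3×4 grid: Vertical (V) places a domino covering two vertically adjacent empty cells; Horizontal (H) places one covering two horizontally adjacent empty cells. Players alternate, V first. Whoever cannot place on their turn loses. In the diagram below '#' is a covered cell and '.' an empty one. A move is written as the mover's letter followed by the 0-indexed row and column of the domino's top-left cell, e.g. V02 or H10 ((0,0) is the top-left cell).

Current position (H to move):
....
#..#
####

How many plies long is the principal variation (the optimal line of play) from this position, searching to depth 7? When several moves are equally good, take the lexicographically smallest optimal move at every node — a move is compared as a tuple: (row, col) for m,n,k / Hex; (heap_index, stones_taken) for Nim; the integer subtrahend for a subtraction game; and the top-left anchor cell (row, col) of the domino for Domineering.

PV length from [..../#..#/####]: 1 ply

[..../#..#/####] H move#1: H00:-1/##../#..#/####, H01:+1/.##./#..#/####*, H02:-1/..##/#..#/####, H11:+1/..../####/####
[.##./#..#/####] end (terminal -1, V#2); searched ..../#..#/#### to 7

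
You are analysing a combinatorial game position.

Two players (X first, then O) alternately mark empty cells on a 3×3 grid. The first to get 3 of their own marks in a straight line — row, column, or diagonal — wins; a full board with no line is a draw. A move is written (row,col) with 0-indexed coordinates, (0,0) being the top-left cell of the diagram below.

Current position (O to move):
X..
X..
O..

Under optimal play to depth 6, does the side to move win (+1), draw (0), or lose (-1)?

p1 O@[X../X../O..]: (0,1)[XO./X../O..]-1 (0,2)[X.O/X../O..]-1 (1,1)[X../XO./O..]+0 (1,2)[X../X.O/O..]+0 (2,1)[X../X../OO.]+1* (2,2)[X../X../O.O]+1
p2 X@[X../X../OO.]: (0,1)[XX./X../OO.]-1* (0,2)[X.X/X../OO.]-1 (1,1)[X../XX./OO.]-1 (1,2)[X../X.X/OO.]-1 (2,2)[X../X../OOX]-1
p3 O@[XX./X../OO.]: (0,2)[XXO/X../OO.]+1* (1,1)[XX./XO./OO.]-1 (1,2)[XX./X.O/OO.]-1 (2,2)[XX./X../OOO]+1
p4 X@[XXO/X../OO.]: (1,1)[XXO/XX./OO.]-1* (1,2)[XXO/X.X/OO.]-1 (2,2)[XXO/X../OOX]-1
p5 O@[XXO/XX./OO.]: (1,2)[XXO/XXO/OO.]-1 (2,2)[XXO/XX./OOO]+1*
p6 X@[XXO/XX./OOO] terminal -1; root [X../X../O..] d6

value(X../X../O.., O) = +1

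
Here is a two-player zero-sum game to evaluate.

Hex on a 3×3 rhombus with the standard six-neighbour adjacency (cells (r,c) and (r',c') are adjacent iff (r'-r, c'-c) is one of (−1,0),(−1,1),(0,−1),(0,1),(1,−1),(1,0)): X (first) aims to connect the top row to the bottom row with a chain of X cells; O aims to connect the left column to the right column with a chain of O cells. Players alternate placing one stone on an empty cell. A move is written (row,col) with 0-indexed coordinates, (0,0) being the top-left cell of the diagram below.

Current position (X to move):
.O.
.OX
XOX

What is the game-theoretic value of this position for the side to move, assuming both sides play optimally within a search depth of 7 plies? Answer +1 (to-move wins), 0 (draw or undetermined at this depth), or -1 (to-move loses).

value(.O./.OX/XOX, X) = +1

ply 1, X at .O./.OX/XOX | (0,0)=+1→XO./.OX/XOX*; (0,2)=+1→.OX/.OX/XOX; (1,0)=+1→.O./XOX/XOX
ply 2, O at XO./.OX/XOX | (0,2)=-1→XOO/.OX/XOX*; (1,0)=-1→XO./OOX/XOX
ply 3, X at XOO/.OX/XOX | (1,0)=+1→XOO/XOX/XOX*
ply 4: XOO/XOX/XOX is terminal -1 (O); from .O./.OX/XOX depth 7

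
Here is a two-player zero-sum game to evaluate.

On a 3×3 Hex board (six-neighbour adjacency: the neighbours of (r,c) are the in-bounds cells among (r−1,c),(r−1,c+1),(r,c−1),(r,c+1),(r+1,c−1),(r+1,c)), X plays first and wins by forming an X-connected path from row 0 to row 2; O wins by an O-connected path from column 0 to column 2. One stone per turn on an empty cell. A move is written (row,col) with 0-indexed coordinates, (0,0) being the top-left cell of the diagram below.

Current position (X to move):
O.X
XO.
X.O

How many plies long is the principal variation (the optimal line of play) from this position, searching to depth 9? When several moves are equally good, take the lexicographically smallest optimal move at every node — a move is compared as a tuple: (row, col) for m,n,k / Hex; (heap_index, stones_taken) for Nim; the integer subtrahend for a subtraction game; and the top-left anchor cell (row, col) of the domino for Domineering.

[O.X/XO./X.O] X move#1: (0,1):+1/OXX/XO./X.O*, (1,2):+1/O.X/XOX/X.O, (2,1):+1/O.X/XO./XXO
[OXX/XO./X.O] end (terminal -1, O#2); searched O.X/XO./X.O to 9

PV length from [O.X/XO./X.O]: 1 ply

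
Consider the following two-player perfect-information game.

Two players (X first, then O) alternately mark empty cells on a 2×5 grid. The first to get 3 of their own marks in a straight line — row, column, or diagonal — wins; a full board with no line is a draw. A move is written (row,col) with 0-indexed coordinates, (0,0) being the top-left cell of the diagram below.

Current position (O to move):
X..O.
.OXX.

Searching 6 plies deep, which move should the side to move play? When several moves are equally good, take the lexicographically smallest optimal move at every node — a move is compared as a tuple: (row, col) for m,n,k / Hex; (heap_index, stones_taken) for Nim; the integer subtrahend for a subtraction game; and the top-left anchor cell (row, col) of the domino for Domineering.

O's best at [X..O./.OXX.]: (1,4)

p1 O@[X..O./.OXX.]: (0,1)[XO.O./.OXX.]-1 (0,2)[X.OO./.OXX.]-1 (0,4)[X..OO/.OXX.]-1 (1,0)[X..O./OOXX.]-1 (1,4)[X..O./.OXXO]+0*
p2 X@[X..O./.OXXO]: (0,1)[XX.O./.OXXO]+0* (0,2)[X.XO./.OXXO]+0 (0,4)[X..OX/.OXXO]+0 (1,0)[X..O./XOXXO]-1
p3 O@[XX.O./.OXXO]: (0,2)[XXOO./.OXXO]+0* (0,4)[XX.OO/.OXXO]-1 (1,0)[XX.O./OOXXO]-1
p4 X@[XXOO./.OXXO]: (0,4)[XXOOX/.OXXO]+0* (1,0)[XXOO./XOXXO]-1
p5 O@[XXOOX/.OXXO]: (1,0)[XXOOX/OOXXO]+0*
p6 X@[XXOOX/OOXXO] terminal +0; root [X..O./.OXX.] d6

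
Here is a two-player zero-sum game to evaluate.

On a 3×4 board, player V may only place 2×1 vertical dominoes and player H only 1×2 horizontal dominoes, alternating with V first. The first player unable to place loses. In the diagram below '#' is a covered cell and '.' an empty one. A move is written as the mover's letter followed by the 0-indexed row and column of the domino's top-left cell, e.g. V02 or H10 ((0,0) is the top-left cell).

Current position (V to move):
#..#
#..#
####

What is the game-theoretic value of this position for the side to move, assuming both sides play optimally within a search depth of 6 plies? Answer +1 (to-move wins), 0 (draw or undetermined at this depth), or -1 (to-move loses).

p1 V@[#..#/#..#/####]: V01[##.#/##.#/####]+1* V02[#.##/#.##/####]+1
p2 H@[##.#/##.#/####] terminal -1; root [#..#/#..#/####] d6

value(#..#/#..#/####, V) = +1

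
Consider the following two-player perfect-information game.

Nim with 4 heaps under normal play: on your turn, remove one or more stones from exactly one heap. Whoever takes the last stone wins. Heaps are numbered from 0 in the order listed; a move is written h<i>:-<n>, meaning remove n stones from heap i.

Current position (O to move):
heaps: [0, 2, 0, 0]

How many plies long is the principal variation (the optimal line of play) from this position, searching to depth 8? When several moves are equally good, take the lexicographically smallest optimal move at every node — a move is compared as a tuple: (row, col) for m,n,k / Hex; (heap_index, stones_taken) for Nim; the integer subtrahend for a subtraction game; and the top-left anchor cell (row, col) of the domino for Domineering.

p1 O@[(0,2,0,0)]: h1:-1[(0,1,0,0)]-1 h1:-2[(0,0,0,0)]+1*
p2 X@[(0,0,0,0)] terminal -1; root [(0,2,0,0)] d8

PV length from [(0,2,0,0)]: 1 ply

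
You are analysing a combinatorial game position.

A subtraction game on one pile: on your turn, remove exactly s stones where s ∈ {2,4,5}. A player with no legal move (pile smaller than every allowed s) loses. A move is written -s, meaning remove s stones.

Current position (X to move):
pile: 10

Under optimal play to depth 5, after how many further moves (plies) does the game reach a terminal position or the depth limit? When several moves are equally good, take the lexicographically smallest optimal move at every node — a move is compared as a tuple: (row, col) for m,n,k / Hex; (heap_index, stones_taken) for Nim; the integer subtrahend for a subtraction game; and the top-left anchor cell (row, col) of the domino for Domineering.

[10] X move#1: -2:+1/8*, -4:-1/6, -5:-1/5
[8] O move#2: -2:-1/6*, -4:-1/4, -5:-1/3
[6] X move#3: -2:-1/4, -4:-1/2, -5:+1/1*
[1] end (terminal -1, O#4); searched 10 to 5

PV length from [10]: 3 plies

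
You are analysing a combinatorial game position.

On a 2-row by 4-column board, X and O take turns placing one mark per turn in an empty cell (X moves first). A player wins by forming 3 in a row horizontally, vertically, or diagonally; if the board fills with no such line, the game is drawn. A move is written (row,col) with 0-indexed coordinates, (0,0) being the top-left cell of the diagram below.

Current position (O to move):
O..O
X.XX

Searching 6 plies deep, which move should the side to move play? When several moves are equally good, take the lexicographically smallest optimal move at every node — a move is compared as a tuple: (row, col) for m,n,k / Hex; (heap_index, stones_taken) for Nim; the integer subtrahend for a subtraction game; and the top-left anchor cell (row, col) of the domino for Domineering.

O's best at [O..O/X.XX]: (1,1)

[O..O/X.XX] O move#1: (0,1):-1/OO.O/X.XX, (0,2):-1/O.OO/X.XX, (1,1):+0/O..O/XOXX*
[O..O/XOXX] X move#2: (0,1):+0/OX.O/XOXX*, (0,2):+0/O.XO/XOXX
[OX.O/XOXX] O move#3: (0,2):+0/OXOO/XOXX*
[OXOO/XOXX] end (terminal +0, X#4); searched O..O/X.XX to 6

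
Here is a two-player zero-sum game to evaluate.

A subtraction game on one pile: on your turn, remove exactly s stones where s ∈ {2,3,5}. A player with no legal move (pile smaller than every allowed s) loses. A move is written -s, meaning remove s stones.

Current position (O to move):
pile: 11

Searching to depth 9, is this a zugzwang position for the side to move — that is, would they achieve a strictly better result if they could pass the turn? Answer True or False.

[11] O move#1: -2:-1/9, -3:+1/8*, -5:-1/6
[8] X move#2: -2:-1/6*, -3:-1/5, -5:-1/3
[6] O move#3: -2:-1/4, -3:-1/3, -5:+1/1*
[1] end (terminal -1, X#4); searched 11 to 9
suppose O passes — search the same position with X to move:
pass> [11] X move#1: -2:-1/9, -3:+1/8*, -5:-1/6
pass> [8] O move#2: -2:-1/6*, -3:-1/5, -5:-1/3
pass> [6] X move#3: -2:-1/4, -3:-1/3, -5:+1/1*
pass> [1] end (terminal -1, O#4); searched 11 to 9
for O: play +1, pass -1

zugzwang(11, O) = False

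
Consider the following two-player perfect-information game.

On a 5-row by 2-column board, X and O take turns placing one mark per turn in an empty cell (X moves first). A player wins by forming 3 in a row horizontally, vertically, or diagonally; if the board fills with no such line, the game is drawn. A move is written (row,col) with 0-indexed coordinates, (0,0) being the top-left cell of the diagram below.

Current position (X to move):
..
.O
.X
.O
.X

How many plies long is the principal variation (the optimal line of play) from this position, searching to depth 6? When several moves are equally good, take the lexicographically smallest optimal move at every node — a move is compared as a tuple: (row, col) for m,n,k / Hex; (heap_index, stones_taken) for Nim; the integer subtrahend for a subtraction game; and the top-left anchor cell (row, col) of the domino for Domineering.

[../.O/.X/.O/.X] X move#1: (0,0):+0/X./.O/.X/.O/.X*, (0,1):+0/.X/.O/.X/.O/.X, (1,0):+0/../XO/.X/.O/.X, (2,0):+0/../.O/XX/.O/.X, (3,0):+0/../.O/.X/XO/.X, (4,0):+0/../.O/.X/.O/XX
[X./.O/.X/.O/.X] O move#2: (0,1):+0/XO/.O/.X/.O/.X*, (1,0):+0/X./OO/.X/.O/.X, (2,0):+0/X./.O/OX/.O/.X, (3,0):+0/X./.O/.X/OO/.X, (4,0):+0/X./.O/.X/.O/OX
[XO/.O/.X/.O/.X] X move#3: (1,0):+0/XO/XO/.X/.O/.X*, (2,0):+0/XO/.O/XX/.O/.X, (3,0):+0/XO/.O/.X/XO/.X, (4,0):+0/XO/.O/.X/.O/XX
[XO/XO/.X/.O/.X] O move#4: (2,0):+0/XO/XO/OX/.O/.X*, (3,0):-1/XO/XO/.X/OO/.X, (4,0):-1/XO/XO/.X/.O/OX
[XO/XO/OX/.O/.X] X move#5: (3,0):+0/XO/XO/OX/XO/.X*, (4,0):+0/XO/XO/OX/.O/XX
[XO/XO/OX/XO/.X] O move#6: (4,0):+0/XO/XO/OX/XO/OX*
[XO/XO/OX/XO/OX] end (terminal +0, X#7); searched ../.O/.X/.O/.X to 6

PV length from [../.O/.X/.O/.X]: 6 plies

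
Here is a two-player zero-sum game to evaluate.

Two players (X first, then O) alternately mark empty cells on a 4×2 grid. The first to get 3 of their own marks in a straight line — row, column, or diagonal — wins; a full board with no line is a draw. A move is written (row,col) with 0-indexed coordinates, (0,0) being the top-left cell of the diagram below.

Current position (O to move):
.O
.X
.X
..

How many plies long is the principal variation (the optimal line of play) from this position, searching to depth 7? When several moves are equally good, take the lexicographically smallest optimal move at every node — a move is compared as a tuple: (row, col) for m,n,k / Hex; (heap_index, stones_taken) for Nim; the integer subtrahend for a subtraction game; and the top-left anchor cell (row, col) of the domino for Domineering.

PV length from [.O/.X/.X/..]: 5 plies

ply 1, O at .O/.X/.X/.. | (0,0)=-1→OO/.X/.X/..; (1,0)=-1→.O/OX/.X/..; (2,0)=-1→.O/.X/OX/..; (3,0)=-1→.O/.X/.X/O.; (3,1)=+0→.O/.X/.X/.O*
ply 2, X at .O/.X/.X/.O | (0,0)=+0→XO/.X/.X/.O*; (1,0)=+0→.O/XX/.X/.O; (2,0)=+0→.O/.X/XX/.O; (3,0)=+0→.O/.X/.X/XO
ply 3, O at XO/.X/.X/.O | (1,0)=+0→XO/OX/.X/.O*; (2,0)=+0→XO/.X/OX/.O; (3,0)=+0→XO/.X/.X/OO
ply 4, X at XO/OX/.X/.O | (2,0)=+0→XO/OX/XX/.O*; (3,0)=+0→XO/OX/.X/XO
ply 5, O at XO/OX/XX/.O | (3,0)=+0→XO/OX/XX/OO*
ply 6: XO/OX/XX/OO is terminal +0 (X); from .O/.X/.X/.. depth 7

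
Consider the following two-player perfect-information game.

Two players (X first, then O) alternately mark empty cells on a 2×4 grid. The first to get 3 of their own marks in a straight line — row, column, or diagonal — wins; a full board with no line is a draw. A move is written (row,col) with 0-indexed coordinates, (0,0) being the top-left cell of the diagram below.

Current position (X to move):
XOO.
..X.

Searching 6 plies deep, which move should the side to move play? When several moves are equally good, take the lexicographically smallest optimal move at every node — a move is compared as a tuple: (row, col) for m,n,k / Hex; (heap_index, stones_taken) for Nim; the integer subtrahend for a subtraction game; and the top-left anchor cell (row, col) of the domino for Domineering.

[XOO./..X.] X move#1: (0,3):+0/XOOX/..X.*, (1,0):-1/XOO./X.X., (1,1):-1/XOO./.XX., (1,3):-1/XOO./..XX
[XOOX/..X.] O move#2: (1,0):+0/XOOX/O.X.*, (1,1):+0/XOOX/.OX., (1,3):+0/XOOX/..XO
[XOOX/O.X.] X move#3: (1,1):+0/XOOX/OXX.*, (1,3):+0/XOOX/O.XX
[XOOX/OXX.] O move#4: (1,3):+0/XOOX/OXXO*
[XOOX/OXXO] end (terminal +0, X#5); searched XOO./..X. to 6

X's best at [XOO./..X.]: (0,3)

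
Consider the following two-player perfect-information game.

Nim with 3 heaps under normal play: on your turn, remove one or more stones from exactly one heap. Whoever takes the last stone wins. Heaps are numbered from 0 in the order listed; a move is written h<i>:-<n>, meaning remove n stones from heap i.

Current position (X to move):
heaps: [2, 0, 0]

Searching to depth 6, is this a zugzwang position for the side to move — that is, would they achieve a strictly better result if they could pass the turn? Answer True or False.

p1 X@[(2,0,0)]: h0:-1[(1,0,0)]-1 h0:-2[(0,0,0)]+1*
p2 O@[(0,0,0)] terminal -1; root [(2,0,0)] d6
if X skipped the turn, O would face:
~ p1 O@[(2,0,0)]: h0:-1[(1,0,0)]-1 h0:-2[(0,0,0)]+1*
~ p2 X@[(0,0,0)] terminal -1; root [(2,0,0)] d6
compare (X): move=+1 vs pass=-1

zugzwang((2,0,0), X) = False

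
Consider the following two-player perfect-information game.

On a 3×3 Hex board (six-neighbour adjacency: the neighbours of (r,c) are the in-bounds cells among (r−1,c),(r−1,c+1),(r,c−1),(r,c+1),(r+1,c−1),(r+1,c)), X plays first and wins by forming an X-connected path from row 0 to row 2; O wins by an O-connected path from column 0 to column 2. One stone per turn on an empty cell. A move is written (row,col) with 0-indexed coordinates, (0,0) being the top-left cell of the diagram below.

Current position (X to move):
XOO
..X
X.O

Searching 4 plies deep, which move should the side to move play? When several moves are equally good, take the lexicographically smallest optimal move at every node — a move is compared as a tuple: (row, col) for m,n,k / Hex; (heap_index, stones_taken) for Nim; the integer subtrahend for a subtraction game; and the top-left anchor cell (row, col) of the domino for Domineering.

X's best at [XOO/..X/X.O]: (1,0)

[XOO/..X/X.O] X move#1: (1,0):+1/XOO/X.X/X.O*, (1,1):-1/XOO/.XX/X.O, (2,1):-1/XOO/..X/XXO
[XOO/X.X/X.O] end (terminal -1, O#2); searched XOO/..X/X.O to 4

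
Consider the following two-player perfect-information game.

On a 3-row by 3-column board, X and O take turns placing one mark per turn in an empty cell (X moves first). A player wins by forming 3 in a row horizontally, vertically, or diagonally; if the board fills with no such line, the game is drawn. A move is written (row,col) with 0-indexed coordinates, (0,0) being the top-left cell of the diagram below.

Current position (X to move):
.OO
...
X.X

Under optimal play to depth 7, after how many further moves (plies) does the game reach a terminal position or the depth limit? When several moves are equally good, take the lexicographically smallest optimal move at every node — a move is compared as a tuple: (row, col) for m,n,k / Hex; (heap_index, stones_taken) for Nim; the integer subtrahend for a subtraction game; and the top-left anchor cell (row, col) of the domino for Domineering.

PV length from [.OO/.../X.X]: 3 plies

ply 1, X at .OO/.../X.X | (0,0)=+1→XOO/.../X.X*; (1,0)=-1→.OO/X../X.X; (1,1)=-1→.OO/.X./X.X; (1,2)=-1→.OO/..X/X.X; (2,1)=+1→.OO/.../XXX
ply 2, O at XOO/.../X.X | (1,0)=-1→XOO/O../X.X*; (1,1)=-1→XOO/.O./X.X; (1,2)=-1→XOO/..O/X.X; (2,1)=-1→XOO/.../XOX
ply 3, X at XOO/O../X.X | (1,1)=+1→XOO/OX./X.X*; (1,2)=+1→XOO/O.X/X.X; (2,1)=+1→XOO/O../XXX
ply 4: XOO/OX./X.X is terminal -1 (O); from .OO/.../X.X depth 7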